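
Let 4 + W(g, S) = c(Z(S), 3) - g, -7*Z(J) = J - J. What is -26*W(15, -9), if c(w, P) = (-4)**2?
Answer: 78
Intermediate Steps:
Z(J) = 0 (Z(J) = -(J - J)/7 = -1/7*0 = 0)
c(w, P) = 16
W(g, S) = 12 - g (W(g, S) = -4 + (16 - g) = 12 - g)
-26*W(15, -9) = -26*(12 - 1*15) = -26*(12 - 15) = -26*(-3) = 78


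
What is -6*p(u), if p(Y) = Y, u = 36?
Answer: -216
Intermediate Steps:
-6*p(u) = -6*36 = -216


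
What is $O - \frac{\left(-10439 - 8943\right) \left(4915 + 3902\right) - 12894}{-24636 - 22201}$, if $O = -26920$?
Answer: $- \frac{1431756028}{46837} \approx -30569.0$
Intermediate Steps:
$O - \frac{\left(-10439 - 8943\right) \left(4915 + 3902\right) - 12894}{-24636 - 22201} = -26920 - \frac{\left(-10439 - 8943\right) \left(4915 + 3902\right) - 12894}{-24636 - 22201} = -26920 - \frac{\left(-19382\right) 8817 - 12894}{-46837} = -26920 - \left(-170891094 - 12894\right) \left(- \frac{1}{46837}\right) = -26920 - \left(-170903988\right) \left(- \frac{1}{46837}\right) = -26920 - \frac{170903988}{46837} = - \frac{1431756028}{46837}$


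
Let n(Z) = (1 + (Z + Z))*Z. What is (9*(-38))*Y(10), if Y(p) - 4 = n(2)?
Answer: -4788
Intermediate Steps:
n(Z) = Z*(1 + 2*Z) (n(Z) = (1 + 2*Z)*Z = Z*(1 + 2*Z))
Y(p) = 14 (Y(p) = 4 + 2*(1 + 2*2) = 4 + 2*(1 + 4) = 4 + 2*5 = 4 + 10 = 14)
(9*(-38))*Y(10) = (9*(-38))*14 = -342*14 = -4788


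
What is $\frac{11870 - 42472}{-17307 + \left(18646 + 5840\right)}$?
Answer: $- \frac{30602}{7179} \approx -4.2627$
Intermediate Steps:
$\frac{11870 - 42472}{-17307 + \left(18646 + 5840\right)} = - \frac{30602}{-17307 + 24486} = - \frac{30602}{7179}$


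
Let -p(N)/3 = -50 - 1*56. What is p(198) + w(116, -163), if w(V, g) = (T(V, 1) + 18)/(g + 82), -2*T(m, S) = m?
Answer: 25798/81 ≈ 318.49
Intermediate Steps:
T(m, S) = -m/2
w(V, g) = (18 - V/2)/(82 + g) (w(V, g) = (-V/2 + 18)/(g + 82) = (18 - V/2)/(82 + g))
p(N) = 318 (p(N) = -3*(-50 - 1*56) = -3*(-50 - 56) = -3*(-106) = 318)
p(198) + w(116, -163) = 318 + (36 - 1*116)/(2*(82 - 163)) = 318 + (1/2)*(36 - 116)/(-81) = 318 + (1/2)*(-1/81)*(-80) = 318 + 40/81 = 25798/81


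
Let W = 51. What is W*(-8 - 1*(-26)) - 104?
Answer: 814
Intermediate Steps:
W*(-8 - 1*(-26)) - 104 = 51*(-8 - 1*(-26)) - 104 = 51*(-8 + 26) - 104 = 51*18 - 104 = 918 - 104 = 814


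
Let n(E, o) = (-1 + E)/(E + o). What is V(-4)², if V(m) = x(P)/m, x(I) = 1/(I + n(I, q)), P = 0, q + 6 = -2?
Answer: 4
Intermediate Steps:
q = -8 (q = -6 - 2 = -8)
n(E, o) = (-1 + E)/(E + o)
x(I) = 1/(I + (-1 + I)/(-8 + I)) (x(I) = 1/(I + (-1 + I)/(I - 8)) = 1/(I + (-1 + I)/(-8 + I)))
V(m) = 8/m (V(m) = ((-8 + 0)/(-1 + 0 + 0*(-8 + 0)))/m = (-8/(-1 + 0 + 0*(-8)))/m = (-8/(-1 + 0 + 0))/m = (-8/(-1))/m = (-1*(-8))/m = 8/m)
V(-4)² = (8/(-4))² = (8*(-¼))² = (-2)² = 4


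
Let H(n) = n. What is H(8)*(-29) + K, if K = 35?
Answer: -197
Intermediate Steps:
H(8)*(-29) + K = 8*(-29) + 35 = -232 + 35 = -197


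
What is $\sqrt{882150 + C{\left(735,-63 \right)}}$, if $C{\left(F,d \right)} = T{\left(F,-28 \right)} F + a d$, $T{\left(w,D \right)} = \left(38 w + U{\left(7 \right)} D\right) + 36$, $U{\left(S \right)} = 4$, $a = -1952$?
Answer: $6 \sqrt{596606} \approx 4634.4$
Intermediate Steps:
$T{\left(w,D \right)} = 36 + 4 D + 38 w$ ($T{\left(w,D \right)} = \left(38 w + 4 D\right) + 36 = \left(4 D + 38 w\right) + 36 = 36 + 4 D + 38 w$)
$C{\left(F,d \right)} = - 1952 d + F \left(-76 + 38 F\right)$ ($C{\left(F,d \right)} = \left(36 + 4 \left(-28\right) + 38 F\right) F - 1952 d = \left(36 - 112 + 38 F\right) F - 1952 d = \left(-76 + 38 F\right) F - 1952 d = F \left(-76 + 38 F\right) - 1952 d = - 1952 d + F \left(-76 + 38 F\right)$)
$\sqrt{882150 + C{\left(735,-63 \right)}} = \sqrt{882150 - \left(-122976 - 27930 \left(-2 + 735\right)\right)} = \sqrt{882150 + \left(122976 + 38 \cdot 735 \cdot 733\right)} = \sqrt{882150 + \left(122976 + 20472690\right)} = \sqrt{882150 + 20595666} = \sqrt{21477816} = 6 \sqrt{596606}$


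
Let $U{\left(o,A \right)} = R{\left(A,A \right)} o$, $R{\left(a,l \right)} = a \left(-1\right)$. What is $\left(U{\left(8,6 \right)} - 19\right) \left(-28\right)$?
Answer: $1876$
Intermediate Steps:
$R{\left(a,l \right)} = - a$
$U{\left(o,A \right)} = - A o$
$\left(U{\left(8,6 \right)} - 19\right) \left(-28\right) = \left(\left(-1\right) 6 \cdot 8 - 19\right) \left(-28\right) = \left(-48 - 19\right) \left(-28\right) = \left(-67\right) \left(-28\right) = 1876$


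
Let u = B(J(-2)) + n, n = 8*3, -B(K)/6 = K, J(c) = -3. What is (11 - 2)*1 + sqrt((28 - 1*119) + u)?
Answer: 9 + 7*I ≈ 9.0 + 7.0*I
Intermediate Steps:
B(K) = -6*K
n = 24
u = 42 (u = -6*(-3) + 24 = 18 + 24 = 42)
(11 - 2)*1 + sqrt((28 - 1*119) + u) = (11 - 2)*1 + sqrt((28 - 1*119) + 42) = 9*1 + sqrt((28 - 119) + 42) = 9 + sqrt(-91 + 42) = 9 + sqrt(-49) = 9 + 7*I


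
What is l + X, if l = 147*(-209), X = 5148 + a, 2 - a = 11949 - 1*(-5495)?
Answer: -43017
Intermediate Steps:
a = -17442 (a = 2 - (11949 - 1*(-5495)) = 2 - (11949 + 5495) = 2 - 1*17444 = 2 - 17444 = -17442)
X = -12294 (X = 5148 - 17442 = -12294)
l = -30723
l + X = -30723 - 12294 = -43017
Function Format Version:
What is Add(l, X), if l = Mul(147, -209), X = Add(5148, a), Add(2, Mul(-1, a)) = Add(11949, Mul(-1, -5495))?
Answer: -43017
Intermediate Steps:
a = -17442 (a = Add(2, Mul(-1, Add(11949, Mul(-1, -5495)))) = Add(2, Mul(-1, Add(11949, 5495))) = Add(2, Mul(-1, 17444)) = Add(2, -17444) = -17442)
X = -12294 (X = Add(5148, -17442) = -12294)
l = -30723
Add(l, X) = Add(-30723, -12294) = -43017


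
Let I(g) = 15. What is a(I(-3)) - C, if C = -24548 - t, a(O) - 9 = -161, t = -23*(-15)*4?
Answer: 25776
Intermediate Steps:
t = 1380 (t = 345*4 = 1380)
a(O) = -152 (a(O) = 9 - 161 = -152)
C = -25928 (C = -24548 - 1*1380 = -24548 - 1380 = -25928)
a(I(-3)) - C = -152 - 1*(-25928) = -152 + 25928 = 25776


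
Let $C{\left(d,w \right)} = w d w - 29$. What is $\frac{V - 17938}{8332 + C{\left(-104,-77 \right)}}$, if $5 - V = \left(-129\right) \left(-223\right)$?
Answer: $\frac{46700}{608313} \approx 0.07677$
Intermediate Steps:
$V = -28762$ ($V = 5 - \left(-129\right) \left(-223\right) = 5 - 28767 = -28762$)
$C{\left(d,w \right)} = -29 + d w^{2}$ ($C{\left(d,w \right)} = d w w - 29 = d w^{2} - 29 = -29 + d w^{2}$)
$\frac{V - 17938}{8332 + C{\left(-104,-77 \right)}} = \frac{-28762 - 17938}{8332 - \left(29 + 104 \left(-77\right)^{2}\right)} = - \frac{46700}{8332 - 616645} = - \frac{46700}{-608313} = \left(-46700\right) \left(- \frac{1}{608313}\right) = \frac{46700}{608313}$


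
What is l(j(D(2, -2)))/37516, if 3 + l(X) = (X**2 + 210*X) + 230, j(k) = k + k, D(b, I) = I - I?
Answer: 227/37516 ≈ 0.0060508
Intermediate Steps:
D(b, I) = 0
j(k) = 2*k
l(X) = 227 + X**2 + 210*X (l(X) = -3 + ((X**2 + 210*X) + 230) = -3 + (230 + X**2 + 210*X) = 227 + X**2 + 210*X)
l(j(D(2, -2)))/37516 = (227 + (2*0)**2 + 210*(2*0))/37516 = (227 + 0**2 + 210*0)*(1/37516) = (227 + 0 + 0)*(1/37516) = 227*(1/37516) = 227/37516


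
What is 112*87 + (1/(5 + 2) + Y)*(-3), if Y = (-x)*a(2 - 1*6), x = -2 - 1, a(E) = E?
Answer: 68457/7 ≈ 9779.6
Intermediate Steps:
x = -3
Y = -12 (Y = (-1*(-3))*(2 - 1*6) = 3*(2 - 6) = 3*(-4) = -12)
112*87 + (1/(5 + 2) + Y)*(-3) = 112*87 + (1/(5 + 2) - 12)*(-3) = 9744 + (1/7 - 12)*(-3) = 9744 - 83/7*(-3) = 9744 + 249/7 = 68457/7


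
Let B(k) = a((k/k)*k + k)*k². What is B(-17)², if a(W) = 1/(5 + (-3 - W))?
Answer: 83521/1296 ≈ 64.445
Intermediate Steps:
a(W) = 1/(2 - W)
B(k) = -k²/(-2 + 2*k) (B(k) = (-1/(-2 + ((k/k)*k + k)))*k² = (-1/(-2 + (1*k + k)))*k² = (-1/(-2 + (k + k)))*k² = (-1/(-2 + 2*k))*k² = -k²/(-2 + 2*k))
B(-17)² = (-1*(-17)²/(-2 + 2*(-17)))² = (-1*289/(-2 - 34))² = (-1*289/(-36))² = (-1*289*(-1/36))² = (289/36)² = 83521/1296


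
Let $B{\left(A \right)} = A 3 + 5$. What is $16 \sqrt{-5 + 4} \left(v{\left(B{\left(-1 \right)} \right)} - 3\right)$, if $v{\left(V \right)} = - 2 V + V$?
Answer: $- 80 i \approx - 80.0 i$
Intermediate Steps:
$B{\left(A \right)} = 5 + 3 A$ ($B{\left(A \right)} = 3 A + 5 = 5 + 3 A$)
$v{\left(V \right)} = - V$
$16 \sqrt{-5 + 4} \left(v{\left(B{\left(-1 \right)} \right)} - 3\right) = 16 \sqrt{-5 + 4} \left(- (5 + 3 \left(-1\right)) - 3\right) = 16 \sqrt{-1} \left(- (5 - 3) - 3\right) = 16 i \left(\left(-1\right) 2 - 3\right) = 16 i \left(-2 - 3\right) = 16 i \left(-5\right) = 16 \left(- 5 i\right) = - 80 i$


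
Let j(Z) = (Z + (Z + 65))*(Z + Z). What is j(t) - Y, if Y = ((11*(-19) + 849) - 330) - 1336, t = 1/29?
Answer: 866640/841 ≈ 1030.5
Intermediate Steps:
t = 1/29 ≈ 0.034483
j(Z) = 2*Z*(65 + 2*Z) (j(Z) = (Z + (65 + Z))*(2*Z) = (65 + 2*Z)*(2*Z) = 2*Z*(65 + 2*Z))
Y = -1026 (Y = ((-209 + 849) - 330) - 1336 = (640 - 330) - 1336 = 310 - 1336 = -1026)
j(t) - Y = 2*(1/29)*(65 + 2*(1/29)) - 1*(-1026) = 2*(1/29)*(65 + 2/29) + 1026 = 2*(1/29)*(1887/29) + 1026 = 3774/841 + 1026 = 866640/841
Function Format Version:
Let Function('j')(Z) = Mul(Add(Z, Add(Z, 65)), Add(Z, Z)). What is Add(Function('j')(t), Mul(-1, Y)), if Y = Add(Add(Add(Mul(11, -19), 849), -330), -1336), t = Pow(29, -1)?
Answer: Rational(866640, 841) ≈ 1030.5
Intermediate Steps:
t = Rational(1, 29) ≈ 0.034483
Function('j')(Z) = Mul(2, Z, Add(65, Mul(2, Z))) (Function('j')(Z) = Mul(Add(Z, Add(65, Z)), Mul(2, Z)) = Mul(Add(65, Mul(2, Z)), Mul(2, Z)) = Mul(2, Z, Add(65, Mul(2, Z))))
Y = -1026 (Y = Add(Add(Add(-209, 849), -330), -1336) = Add(Add(640, -330), -1336) = Add(310, -1336) = -1026)
Add(Function('j')(t), Mul(-1, Y)) = Add(Mul(2, Rational(1, 29), Add(65, Mul(2, Rational(1, 29)))), Mul(-1, -1026)) = Add(Mul(2, Rational(1, 29), Add(65, Rational(2, 29))), 1026) = Add(Mul(2, Rational(1, 29), Rational(1887, 29)), 1026) = Add(Rational(3774, 841), 1026) = Rational(866640, 841)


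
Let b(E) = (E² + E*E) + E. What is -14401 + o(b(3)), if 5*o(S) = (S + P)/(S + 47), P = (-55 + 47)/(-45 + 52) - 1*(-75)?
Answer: -8568429/595 ≈ -14401.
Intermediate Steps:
b(E) = E + 2*E² (b(E) = (E² + E²) + E = 2*E² + E = E + 2*E²)
P = 517/7 (P = -8/7 + 75 = 517/7 ≈ 73.857)
o(S) = (517/7 + S)/(5*(47 + S)) (o(S) = ((S + 517/7)/(S + 47))/5 = ((517/7 + S)/(47 + S))/5 = (517/7 + S)/(5*(47 + S)))
-14401 + o(b(3)) = -14401 + (517 + 7*(3*(1 + 2*3)))/(35*(47 + 3*(1 + 2*3))) = -14401 + (517 + 7*(3*(1 + 6)))/(35*(47 + 3*(1 + 6))) = -14401 + (517 + 7*(3*7))/(35*(47 + 3*7)) = -14401 + (517 + 7*21)/(35*(47 + 21)) = -14401 + (1/35)*(517 + 147)/68 = -14401 + (1/35)*(1/68)*664 = -14401 + 166/595 = -8568429/595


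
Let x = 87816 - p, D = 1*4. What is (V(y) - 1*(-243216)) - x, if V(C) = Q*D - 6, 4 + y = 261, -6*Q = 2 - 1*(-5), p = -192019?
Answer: -109889/3 ≈ -36630.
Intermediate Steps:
Q = -7/6 (Q = -(2 - 1*(-5))/6 = -(2 + 5)/6 = -1/6*7 = -7/6 ≈ -1.1667)
D = 4
y = 257 (y = -4 + 261 = 257)
V(C) = -32/3 (V(C) = -7/6*4 - 6 = -14/3 - 6 = -32/3)
x = 279835 (x = 87816 - 1*(-192019) = 87816 + 192019 = 279835)
(V(y) - 1*(-243216)) - x = (-32/3 - 1*(-243216)) - 1*279835 = (-32/3 + 243216) - 279835 = 729616/3 - 279835 = -109889/3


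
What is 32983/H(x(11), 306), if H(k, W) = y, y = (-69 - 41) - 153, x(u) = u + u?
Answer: -32983/263 ≈ -125.41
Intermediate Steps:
x(u) = 2*u
y = -263 (y = -110 - 153 = -263)
H(k, W) = -263
32983/H(x(11), 306) = 32983/(-263) = 32983*(-1/263) = -32983/263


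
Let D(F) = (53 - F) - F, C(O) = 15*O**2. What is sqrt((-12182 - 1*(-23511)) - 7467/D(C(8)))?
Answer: sqrt(39503311570)/1867 ≈ 106.46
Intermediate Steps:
D(F) = 53 - 2*F
sqrt((-12182 - 1*(-23511)) - 7467/D(C(8))) = sqrt((-12182 - 1*(-23511)) - 7467/(53 - 30*8**2)) = sqrt((-12182 + 23511) - 7467/(53 - 30*64)) = sqrt(11329 - 7467/(53 - 2*960)) = sqrt(11329 - 7467/(53 - 1920)) = sqrt(11329 - 7467/(-1867)) = sqrt(11329 - 7467*(-1/1867)) = sqrt(11329 + 7467/1867) = sqrt(21158710/1867) = sqrt(39503311570)/1867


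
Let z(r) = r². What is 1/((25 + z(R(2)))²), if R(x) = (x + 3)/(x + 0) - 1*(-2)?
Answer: 16/32761 ≈ 0.00048839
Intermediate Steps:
R(x) = 2 + (3 + x)/x (R(x) = (3 + x)/x + 2 = 2 + (3 + x)/x)
1/((25 + z(R(2)))²) = 1/((25 + (3 + 3/2)²)²) = 1/((25 + (9/2)²)²) = 1/((25 + 81/4)²) = 1/((181/4)²) = 1/(32761/16) = 16/32761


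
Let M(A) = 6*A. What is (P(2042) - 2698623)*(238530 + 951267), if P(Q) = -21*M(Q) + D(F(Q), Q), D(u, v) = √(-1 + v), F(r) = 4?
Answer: -3516938799255 + 1189797*√2041 ≈ -3.5169e+12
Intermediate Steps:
P(Q) = √(-1 + Q) - 126*Q (P(Q) = -126*Q + √(-1 + Q) = √(-1 + Q) - 126*Q)
(P(2042) - 2698623)*(238530 + 951267) = ((√(-1 + 2042) - 126*2042) - 2698623)*(238530 + 951267) = ((√2041 - 257292) - 2698623)*1189797 = ((-257292 + √2041) - 2698623)*1189797 = (-2955915 + √2041)*1189797 = -3516938799255 + 1189797*√2041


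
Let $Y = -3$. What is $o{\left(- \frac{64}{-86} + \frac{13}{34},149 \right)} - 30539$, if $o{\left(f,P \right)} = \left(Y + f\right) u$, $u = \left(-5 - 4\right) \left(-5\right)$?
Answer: $- \frac{44771273}{1462} \approx -30623.0$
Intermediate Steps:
$u = 45$ ($u = \left(-9\right) \left(-5\right) = 45$)
$o{\left(f,P \right)} = -135 + 45 f$ ($o{\left(f,P \right)} = \left(-3 + f\right) 45 = -135 + 45 f$)
$o{\left(- \frac{64}{-86} + \frac{13}{34},149 \right)} - 30539 = \left(-135 + 45 \left(- \frac{64}{-86} + \frac{13}{34}\right)\right) - 30539 = \left(-135 + 45 \left(\left(-64\right) \left(- \frac{1}{86}\right) + 13 \cdot \frac{1}{34}\right)\right) - 30539 = \left(-135 + 45 \left(\frac{32}{43} + \frac{13}{34}\right)\right) - 30539 = \left(-135 + 45 \cdot \frac{1647}{1462}\right) - 30539 = \left(-135 + \frac{74115}{1462}\right) - 30539 = - \frac{123255}{1462} - 30539 = - \frac{44771273}{1462}$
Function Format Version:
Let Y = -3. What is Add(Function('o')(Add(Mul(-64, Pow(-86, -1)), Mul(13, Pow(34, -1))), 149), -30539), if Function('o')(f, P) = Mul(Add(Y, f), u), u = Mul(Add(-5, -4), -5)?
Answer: Rational(-44771273, 1462) ≈ -30623.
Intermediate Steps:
u = 45 (u = Mul(-9, -5) = 45)
Function('o')(f, P) = Add(-135, Mul(45, f)) (Function('o')(f, P) = Mul(Add(-3, f), 45) = Add(-135, Mul(45, f)))
Add(Function('o')(Add(Mul(-64, Pow(-86, -1)), Mul(13, Pow(34, -1))), 149), -30539) = Add(Add(-135, Mul(45, Add(Mul(-64, Pow(-86, -1)), Mul(13, Pow(34, -1))))), -30539) = Add(Add(-135, Mul(45, Add(Mul(-64, Rational(-1, 86)), Mul(13, Rational(1, 34))))), -30539) = Add(Add(-135, Mul(45, Add(Rational(32, 43), Rational(13, 34)))), -30539) = Add(Add(-135, Mul(45, Rational(1647, 1462))), -30539) = Add(Add(-135, Rational(74115, 1462)), -30539) = Add(Rational(-123255, 1462), -30539) = Rational(-44771273, 1462)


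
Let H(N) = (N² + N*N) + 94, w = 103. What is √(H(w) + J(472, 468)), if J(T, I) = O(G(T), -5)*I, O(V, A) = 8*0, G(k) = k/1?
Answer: 24*√37 ≈ 145.99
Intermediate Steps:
G(k) = k (G(k) = k*1 = k)
O(V, A) = 0
J(T, I) = 0 (J(T, I) = 0*I = 0)
H(N) = 94 + 2*N² (H(N) = (N² + N²) + 94 = 2*N² + 94 = 94 + 2*N²)
√(H(w) + J(472, 468)) = √((94 + 2*103²) + 0) = √((94 + 2*10609) + 0) = √((94 + 21218) + 0) = √(21312 + 0) = √21312 = 24*√37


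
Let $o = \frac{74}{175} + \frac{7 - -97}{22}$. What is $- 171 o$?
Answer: $- \frac{1695294}{1925} \approx -880.67$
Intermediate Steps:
$o = \frac{9914}{1925}$ ($o = 74 \cdot \frac{1}{175} + \left(7 + 97\right) \frac{1}{22} = \frac{74}{175} + 104 \cdot \frac{1}{22} = \frac{74}{175} + \frac{52}{11} = \frac{9914}{1925} \approx 5.1501$)
$- 171 o = \left(-171\right) \frac{9914}{1925} = - \frac{1695294}{1925}$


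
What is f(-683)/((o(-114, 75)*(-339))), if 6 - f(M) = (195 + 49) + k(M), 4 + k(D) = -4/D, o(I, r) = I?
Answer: -79913/13197609 ≈ -0.0060551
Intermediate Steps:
k(D) = -4 - 4/D
f(M) = -234 + 4/M (f(M) = 6 - ((195 + 49) + (-4 - 4/M)) = 6 - (244 + (-4 - 4/M)) = 6 - (240 - 4/M) = 6 + (-240 + 4/M) = -234 + 4/M)
f(-683)/((o(-114, 75)*(-339))) = (-234 + 4/(-683))/((-114*(-339))) = (-234 + 4*(-1/683))/38646 = (-234 - 4/683)*(1/38646) = -159826/683*1/38646 = -79913/13197609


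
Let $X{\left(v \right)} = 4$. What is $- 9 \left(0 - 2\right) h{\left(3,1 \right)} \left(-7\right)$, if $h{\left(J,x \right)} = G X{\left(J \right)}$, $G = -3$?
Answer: $1512$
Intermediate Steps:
$h{\left(J,x \right)} = -12$ ($h{\left(J,x \right)} = \left(-3\right) 4 = -12$)
$- 9 \left(0 - 2\right) h{\left(3,1 \right)} \left(-7\right) = - 9 \left(0 - 2\right) \left(-12\right) \left(-7\right) = - 9 \left(\left(-2\right) \left(-12\right)\right) \left(-7\right) = \left(-9\right) 24 \left(-7\right) = \left(-216\right) \left(-7\right) = 1512$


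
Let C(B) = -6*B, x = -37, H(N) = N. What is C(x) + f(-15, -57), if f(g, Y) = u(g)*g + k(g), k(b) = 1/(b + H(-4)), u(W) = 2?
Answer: 3647/19 ≈ 191.95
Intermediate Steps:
k(b) = 1/(-4 + b) (k(b) = 1/(b - 4) = 1/(-4 + b))
f(g, Y) = 1/(-4 + g) + 2*g (f(g, Y) = 2*g + 1/(-4 + g) = 1/(-4 + g) + 2*g)
C(x) + f(-15, -57) = -6*(-37) + (1 + 2*(-15)*(-4 - 15))/(-4 - 15) = 222 + (1 + 2*(-15)*(-19))/(-19) = 222 - (1 + 570)/19 = 222 - 1/19*571 = 222 - 571/19 = 3647/19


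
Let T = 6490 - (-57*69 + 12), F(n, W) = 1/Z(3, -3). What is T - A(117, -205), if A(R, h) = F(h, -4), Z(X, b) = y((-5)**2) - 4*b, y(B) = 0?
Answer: 124931/12 ≈ 10411.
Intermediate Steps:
Z(X, b) = -4*b (Z(X, b) = 0 - 4*b = -4*b)
F(n, W) = 1/12 (F(n, W) = 1/(-4*(-3)) = 1/12)
A(R, h) = 1/12
T = 10411 (T = 6490 - (-3933 + 12) = 6490 - 1*(-3921) = 6490 + 3921 = 10411)
T - A(117, -205) = 10411 - 1*1/12 = 10411 - 1/12 = 124931/12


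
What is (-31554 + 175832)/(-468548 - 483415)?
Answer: -144278/951963 ≈ -0.15156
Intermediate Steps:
(-31554 + 175832)/(-468548 - 483415) = 144278/(-951963) = 144278*(-1/951963) = -144278/951963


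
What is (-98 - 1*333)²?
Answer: 185761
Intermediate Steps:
(-98 - 1*333)² = (-98 - 333)² = (-431)² = 185761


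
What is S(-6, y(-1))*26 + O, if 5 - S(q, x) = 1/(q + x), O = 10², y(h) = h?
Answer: 1636/7 ≈ 233.71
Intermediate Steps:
O = 100
S(q, x) = 5 - 1/(q + x)
S(-6, y(-1))*26 + O = ((-1 + 5*(-6) + 5*(-1))/(-6 - 1))*26 + 100 = ((-1 - 30 - 5)/(-7))*26 + 100 = -⅐*(-36)*26 + 100 = (36/7)*26 + 100 = 936/7 + 100 = 1636/7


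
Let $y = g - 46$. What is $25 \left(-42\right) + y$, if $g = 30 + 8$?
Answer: $-1058$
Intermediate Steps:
$g = 38$
$y = -8$ ($y = 38 - 46 = -8$)
$25 \left(-42\right) + y = 25 \left(-42\right) - 8 = -1050 - 8 = -1058$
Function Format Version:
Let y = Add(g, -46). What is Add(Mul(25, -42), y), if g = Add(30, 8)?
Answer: -1058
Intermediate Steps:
g = 38
y = -8 (y = Add(38, -46) = -8)
Add(Mul(25, -42), y) = Add(Mul(25, -42), -8) = Add(-1050, -8) = -1058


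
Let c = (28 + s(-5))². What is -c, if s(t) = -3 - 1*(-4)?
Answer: -841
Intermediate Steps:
s(t) = 1 (s(t) = -3 + 4 = 1)
c = 841 (c = (28 + 1)² = 29² = 841)
-c = -1*841 = -841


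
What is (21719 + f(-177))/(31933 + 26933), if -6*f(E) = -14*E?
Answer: 3551/9811 ≈ 0.36194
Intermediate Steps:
f(E) = 7*E/3 (f(E) = -(-7)*E/3 = 7*E/3)
(21719 + f(-177))/(31933 + 26933) = (21719 + (7/3)*(-177))/(31933 + 26933) = (21719 - 413)/58866 = 21306*(1/58866) = 3551/9811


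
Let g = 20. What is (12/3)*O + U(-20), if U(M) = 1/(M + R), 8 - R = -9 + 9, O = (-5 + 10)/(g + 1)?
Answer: 73/84 ≈ 0.86905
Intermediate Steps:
O = 5/21 (O = (-5 + 10)/(20 + 1) = 5/21 ≈ 0.23810)
R = 8 (R = 8 - (-9 + 9) = 8 - 1*0 = 8 + 0 = 8)
U(M) = 1/(8 + M) (U(M) = 1/(M + 8) = 1/(8 + M))
(12/3)*O + U(-20) = (12/3)*(5/21) + 1/(8 - 20) = (12*(1/3))*(5/21) + 1/(-12) = 4*(5/21) - 1/12 = 20/21 - 1/12 = 73/84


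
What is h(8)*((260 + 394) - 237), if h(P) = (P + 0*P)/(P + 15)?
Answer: 3336/23 ≈ 145.04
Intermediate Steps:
h(P) = P/(15 + P) (h(P) = (P + 0)/(15 + P) = P/(15 + P))
h(8)*((260 + 394) - 237) = (8/(15 + 8))*((260 + 394) - 237) = (8/23)*(654 - 237) = (8*(1/23))*417 = (8/23)*417 = 3336/23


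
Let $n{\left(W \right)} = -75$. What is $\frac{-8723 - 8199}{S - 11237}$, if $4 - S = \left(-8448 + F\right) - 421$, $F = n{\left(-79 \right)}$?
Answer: $\frac{16922}{2289} \approx 7.3927$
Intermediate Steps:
$F = -75$
$S = 8948$ ($S = 4 - \left(\left(-8448 - 75\right) - 421\right) = 4 - \left(-8523 - 421\right) = 4 - -8944 = 4 + 8944 = 8948$)
$\frac{-8723 - 8199}{S - 11237} = \frac{-8723 - 8199}{8948 - 11237} = - \frac{16922}{-2289} = \left(-16922\right) \left(- \frac{1}{2289}\right) = \frac{16922}{2289}$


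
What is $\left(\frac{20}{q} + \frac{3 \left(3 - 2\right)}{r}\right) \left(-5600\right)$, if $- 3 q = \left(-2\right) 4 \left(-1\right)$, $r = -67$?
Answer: $\frac{2830800}{67} \approx 42251.0$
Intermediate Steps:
$q = - \frac{8}{3}$ ($q = - \frac{\left(-2\right) 4 \left(-1\right)}{3} = - \frac{\left(-8\right) \left(-1\right)}{3} = \left(- \frac{1}{3}\right) 8 = - \frac{8}{3} \approx -2.6667$)
$\left(\frac{20}{q} + \frac{3 \left(3 - 2\right)}{r}\right) \left(-5600\right) = \left(\frac{20}{- \frac{8}{3}} + \frac{3 \left(3 - 2\right)}{-67}\right) \left(-5600\right) = \left(20 \left(- \frac{3}{8}\right) + 3 \cdot 1 \left(- \frac{1}{67}\right)\right) \left(-5600\right) = \left(- \frac{15}{2} + 3 \left(- \frac{1}{67}\right)\right) \left(-5600\right) = \left(- \frac{15}{2} - \frac{3}{67}\right) \left(-5600\right) = \left(- \frac{1011}{134}\right) \left(-5600\right) = \frac{2830800}{67}$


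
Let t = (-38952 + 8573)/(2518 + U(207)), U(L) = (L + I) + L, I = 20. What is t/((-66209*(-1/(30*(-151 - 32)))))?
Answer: 9265595/10858276 ≈ 0.85332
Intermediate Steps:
U(L) = 20 + 2*L (U(L) = (L + 20) + L = (20 + L) + L = 20 + 2*L)
t = -30379/2952 (t = (-38952 + 8573)/(2518 + (20 + 2*207)) = -30379/(2518 + (20 + 414)) = -30379/(2518 + 434) = -30379/2952 ≈ -10.291)
t/((-66209*(-1/(30*(-151 - 32))))) = -30379/(2952*((-66209*(-1/(30*(-151 - 32)))))) = -30379/(2952*((-66209/((-30*(-183)))))) = -30379/(2952*((-66209/5490))) = -30379/(2952*((-66209*1/5490))) = -30379/(2952*(-66209/5490)) = -30379/2952*(-5490/66209) = 9265595/10858276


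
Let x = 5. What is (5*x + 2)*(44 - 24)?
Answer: 540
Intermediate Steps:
(5*x + 2)*(44 - 24) = (5*5 + 2)*(44 - 24) = (25 + 2)*20 = 27*20 = 540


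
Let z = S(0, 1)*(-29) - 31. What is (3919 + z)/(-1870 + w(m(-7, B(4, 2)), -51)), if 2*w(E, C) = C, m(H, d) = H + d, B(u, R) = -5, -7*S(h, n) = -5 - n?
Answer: -54084/26537 ≈ -2.0381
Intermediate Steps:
S(h, n) = 5/7 + n/7 (S(h, n) = -(-5 - n)/7 = 5/7 + n/7)
w(E, C) = C/2
z = -391/7 (z = (5/7 + (1/7)*1)*(-29) - 31 = (5/7 + 1/7)*(-29) - 31 = (6/7)*(-29) - 31 = -174/7 - 31 = -391/7 ≈ -55.857)
(3919 + z)/(-1870 + w(m(-7, B(4, 2)), -51)) = (3919 - 391/7)/(-1870 + (1/2)*(-51)) = 27042/(7*(-1870 - 51/2)) = 27042/(7*(-3791/2)) = (27042/7)*(-2/3791) = -54084/26537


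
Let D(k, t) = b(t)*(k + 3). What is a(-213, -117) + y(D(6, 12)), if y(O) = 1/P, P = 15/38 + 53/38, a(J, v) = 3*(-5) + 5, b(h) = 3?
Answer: -321/34 ≈ -9.4412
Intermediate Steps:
a(J, v) = -10 (a(J, v) = -15 + 5 = -10)
D(k, t) = 9 + 3*k (D(k, t) = 3*(k + 3) = 3*(3 + k) = 9 + 3*k)
P = 34/19 (P = 15*(1/38) + 53*(1/38) = 15/38 + 53/38 = 34/19 ≈ 1.7895)
y(O) = 19/34 (y(O) = 1/(34/19) = 19/34)
a(-213, -117) + y(D(6, 12)) = -10 + 19/34 = -321/34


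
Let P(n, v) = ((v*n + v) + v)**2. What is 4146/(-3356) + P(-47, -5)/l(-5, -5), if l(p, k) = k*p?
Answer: 3395877/1678 ≈ 2023.8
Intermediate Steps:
P(n, v) = (2*v + n*v)**2 (P(n, v) = ((n*v + v) + v)**2 = ((v + n*v) + v)**2 = (2*v + n*v)**2)
4146/(-3356) + P(-47, -5)/l(-5, -5) = 4146/(-3356) + ((-5)**2*(2 - 47)**2)/((-5*(-5))) = 4146*(-1/3356) + (25*(-45)**2)/25 = -2073/1678 + (25*2025)*(1/25) = -2073/1678 + 50625*(1/25) = -2073/1678 + 2025 = 3395877/1678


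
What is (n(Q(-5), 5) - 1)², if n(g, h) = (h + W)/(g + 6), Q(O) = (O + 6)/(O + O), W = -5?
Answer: 1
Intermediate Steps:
Q(O) = (6 + O)/(2*O) (Q(O) = (6 + O)/((2*O)) = (6 + O)*(1/(2*O)) = (6 + O)/(2*O))
n(g, h) = (-5 + h)/(6 + g) (n(g, h) = (h - 5)/(g + 6) = (-5 + h)/(6 + g))
(n(Q(-5), 5) - 1)² = ((-5 + 5)/(6 + (½)*(6 - 5)/(-5)) - 1)² = (0/(6 + (½)*(-⅕)*1) - 1)² = (0/(6 - ⅒) - 1)² = (0/(59/10) - 1)² = ((10/59)*0 - 1)² = (0 - 1)² = (-1)² = 1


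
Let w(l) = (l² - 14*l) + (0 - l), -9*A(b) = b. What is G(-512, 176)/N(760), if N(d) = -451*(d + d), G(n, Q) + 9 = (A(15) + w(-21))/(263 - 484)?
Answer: 823/45449976 ≈ 1.8108e-5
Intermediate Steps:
A(b) = -b/9
w(l) = l² - 15*l (w(l) = (l² - 14*l) - l = l² - 15*l)
G(n, Q) = -8230/663 (G(n, Q) = -9 + (-⅑*15 - 21*(-15 - 21))/(263 - 484) = -9 + (-5/3 - 21*(-36))/(-221) = -9 + (-5/3 + 756)*(-1/221) = -9 + (2263/3)*(-1/221) = -9 - 2263/663 = -8230/663)
N(d) = -902*d
G(-512, 176)/N(760) = -8230/(663*((-902*760))) = -8230/663/(-685520) = -8230/663*(-1/685520) = 823/45449976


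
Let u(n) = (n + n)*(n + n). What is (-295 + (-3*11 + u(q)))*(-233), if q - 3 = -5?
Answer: 72696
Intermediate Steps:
q = -2 (q = 3 - 5 = -2)
u(n) = 4*n**2 (u(n) = (2*n)*(2*n) = 4*n**2)
(-295 + (-3*11 + u(q)))*(-233) = (-295 + (-3*11 + 4*(-2)**2))*(-233) = (-295 + (-33 + 4*4))*(-233) = (-295 + (-33 + 16))*(-233) = (-295 - 17)*(-233) = -312*(-233) = 72696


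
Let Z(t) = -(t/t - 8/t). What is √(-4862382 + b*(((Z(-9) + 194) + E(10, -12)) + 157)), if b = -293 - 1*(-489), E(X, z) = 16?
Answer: 11*I*√356342/3 ≈ 2188.8*I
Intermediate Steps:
Z(t) = -1 + 8/t (Z(t) = -(1 - 8/t) = -1 + 8/t)
b = 196 (b = -293 + 489 = 196)
√(-4862382 + b*(((Z(-9) + 194) + E(10, -12)) + 157)) = √(-4862382 + 196*((((8 - 1*(-9))/(-9) + 194) + 16) + 157)) = √(-4862382 + 196*(((-(8 + 9)/9 + 194) + 16) + 157)) = √(-4862382 + 196*(((-⅑*17 + 194) + 16) + 157)) = √(-4862382 + 196*(((-17/9 + 194) + 16) + 157)) = √(-4862382 + 196*((1729/9 + 16) + 157)) = √(-4862382 + 196*(1873/9 + 157)) = √(-4862382 + 196*(3286/9)) = √(-4862382 + 644056/9) = √(-43117382/9) = 11*I*√356342/3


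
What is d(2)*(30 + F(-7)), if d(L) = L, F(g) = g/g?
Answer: 62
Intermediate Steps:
F(g) = 1
d(2)*(30 + F(-7)) = 2*(30 + 1) = 2*31 = 62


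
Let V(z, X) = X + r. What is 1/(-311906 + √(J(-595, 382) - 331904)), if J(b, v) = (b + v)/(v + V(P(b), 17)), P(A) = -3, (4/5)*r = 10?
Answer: -128349319/40033059270723 - I*√224808555014/80066118541446 ≈ -3.2061e-6 - 5.9219e-9*I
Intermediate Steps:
r = 25/2 (r = (5/4)*10 = 25/2 ≈ 12.500)
V(z, X) = 25/2 + X (V(z, X) = X + 25/2 = 25/2 + X)
J(b, v) = (b + v)/(59/2 + v) (J(b, v) = (b + v)/(v + (25/2 + 17)) = (b + v)/(v + 59/2) = (b + v)/(59/2 + v))
1/(-311906 + √(J(-595, 382) - 331904)) = 1/(-311906 + √(2*(-595 + 382)/(59 + 2*382) - 331904)) = 1/(-311906 + √(2*(-213)/(59 + 764) - 331904)) = 1/(-311906 + √(2*(-213)/823 - 331904)) = 1/(-311906 + √(2*(1/823)*(-213) - 331904)) = 1/(-311906 + √(-426/823 - 331904)) = 1/(-311906 + √(-273157418/823)) = 1/(-311906 + I*√224808555014/823)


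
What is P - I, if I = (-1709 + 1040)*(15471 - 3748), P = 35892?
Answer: 7878579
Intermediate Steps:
I = -7842687 (I = -669*11723 = -7842687)
P - I = 35892 - 1*(-7842687) = 35892 + 7842687 = 7878579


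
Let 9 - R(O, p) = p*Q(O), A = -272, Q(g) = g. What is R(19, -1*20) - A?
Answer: 661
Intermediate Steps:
R(O, p) = 9 - O*p (R(O, p) = 9 - p*O = 9 - O*p)
R(19, -1*20) - A = (9 - 1*19*(-1*20)) - 1*(-272) = (9 - 1*19*(-20)) + 272 = (9 + 380) + 272 = 389 + 272 = 661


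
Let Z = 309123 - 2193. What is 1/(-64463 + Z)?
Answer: 1/242467 ≈ 4.1243e-6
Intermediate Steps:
Z = 306930
1/(-64463 + Z) = 1/(-64463 + 306930) = 1/242467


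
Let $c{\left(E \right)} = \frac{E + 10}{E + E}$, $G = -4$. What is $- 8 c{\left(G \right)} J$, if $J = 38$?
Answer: $228$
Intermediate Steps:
$c{\left(E \right)} = \frac{10 + E}{2 E}$
$- 8 c{\left(G \right)} J = - 8 \frac{10 - 4}{2 \left(-4\right)} 38 = - 8 \cdot \frac{1}{2} \left(- \frac{1}{4}\right) 6 \cdot 38 = \left(-8\right) \left(- \frac{3}{4}\right) 38 = 6 \cdot 38 = 228$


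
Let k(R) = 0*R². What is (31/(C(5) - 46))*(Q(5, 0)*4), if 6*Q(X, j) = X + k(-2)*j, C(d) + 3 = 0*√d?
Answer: -310/147 ≈ -2.1088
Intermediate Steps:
k(R) = 0
C(d) = -3 (C(d) = -3 + 0*√d = -3 + 0 = -3)
Q(X, j) = X/6 (Q(X, j) = (X + 0*j)/6 = (X + 0)/6 = X/6)
(31/(C(5) - 46))*(Q(5, 0)*4) = (31/(-3 - 46))*(((⅙)*5)*4) = (31/(-49))*((⅚)*4) = -1/49*31*(10/3) = -31/49*10/3 = -310/147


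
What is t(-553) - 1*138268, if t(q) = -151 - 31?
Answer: -138450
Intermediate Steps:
t(q) = -182
t(-553) - 1*138268 = -182 - 1*138268 = -182 - 138268 = -138450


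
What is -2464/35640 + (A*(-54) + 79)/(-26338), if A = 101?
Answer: 1439411/10666890 ≈ 0.13494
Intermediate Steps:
-2464/35640 + (A*(-54) + 79)/(-26338) = -2464/35640 + (101*(-54) + 79)/(-26338) = -2464*1/35640 + (-5454 + 79)*(-1/26338) = -28/405 - 5375*(-1/26338) = -28/405 + 5375/26338 = 1439411/10666890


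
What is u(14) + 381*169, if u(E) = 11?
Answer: 64400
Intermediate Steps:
u(14) + 381*169 = 11 + 381*169 = 11 + 64389 = 64400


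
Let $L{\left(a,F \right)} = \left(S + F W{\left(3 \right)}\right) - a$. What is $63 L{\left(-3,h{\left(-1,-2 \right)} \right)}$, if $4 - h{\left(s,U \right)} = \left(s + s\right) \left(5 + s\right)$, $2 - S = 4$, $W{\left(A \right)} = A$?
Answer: $2331$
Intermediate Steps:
$S = -2$ ($S = 2 - 4 = -2$)
$h{\left(s,U \right)} = 4 - 2 s \left(5 + s\right)$ ($h{\left(s,U \right)} = 4 - \left(s + s\right) \left(5 + s\right) = 4 - 2 s \left(5 + s\right)$)
$L{\left(a,F \right)} = -2 - a + 3 F$ ($L{\left(a,F \right)} = \left(-2 + F 3\right) - a = \left(-2 + 3 F\right) - a = -2 - a + 3 F$)
$63 L{\left(-3,h{\left(-1,-2 \right)} \right)} = 63 \left(-2 - -3 + 3 \left(4 - -10 - 2 \left(-1\right)^{2}\right)\right) = 63 \left(-2 + 3 + 3 \left(4 + 10 - 2\right)\right) = 63 \left(-2 + 3 + 3 \cdot 12\right) = 63 \left(-2 + 3 + 36\right) = 63 \cdot 37 = 2331$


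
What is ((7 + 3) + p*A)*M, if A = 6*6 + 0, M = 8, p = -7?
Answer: -1936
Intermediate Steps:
A = 36 (A = 36 + 0 = 36)
((7 + 3) + p*A)*M = ((7 + 3) - 7*36)*8 = (10 - 252)*8 = -242*8 = -1936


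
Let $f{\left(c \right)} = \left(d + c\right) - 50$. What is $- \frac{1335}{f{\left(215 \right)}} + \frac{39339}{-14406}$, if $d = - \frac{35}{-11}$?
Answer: $- \frac{4738821}{444185} \approx -10.669$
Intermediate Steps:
$d = \frac{35}{11}$ ($d = \left(-35\right) \left(- \frac{1}{11}\right) = \frac{35}{11} \approx 3.1818$)
$f{\left(c \right)} = - \frac{515}{11} + c$ ($f{\left(c \right)} = \left(\frac{35}{11} + c\right) - 50 = - \frac{515}{11} + c$)
$- \frac{1335}{f{\left(215 \right)}} + \frac{39339}{-14406} = - \frac{1335}{- \frac{515}{11} + 215} + \frac{39339}{-14406} = - \frac{1335}{\frac{1850}{11}} + 39339 \left(- \frac{1}{14406}\right) = \left(-1335\right) \frac{11}{1850} - \frac{13113}{4802} = - \frac{2937}{370} - \frac{13113}{4802} = - \frac{4738821}{444185}$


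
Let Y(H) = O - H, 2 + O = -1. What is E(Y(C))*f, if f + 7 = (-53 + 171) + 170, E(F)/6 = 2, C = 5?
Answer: 3372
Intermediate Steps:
O = -3 (O = -2 - 1 = -3)
Y(H) = -3 - H
E(F) = 12 (E(F) = 6*2 = 12)
f = 281 (f = -7 + ((-53 + 171) + 170) = -7 + (118 + 170) = -7 + 288 = 281)
E(Y(C))*f = 12*281 = 3372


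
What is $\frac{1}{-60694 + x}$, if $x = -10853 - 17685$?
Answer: $- \frac{1}{89232} \approx -1.1207 \cdot 10^{-5}$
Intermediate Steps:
$x = -28538$ ($x = -10853 - 17685 = -28538$)
$\frac{1}{-60694 + x} = \frac{1}{-60694 - 28538} = \frac{1}{-89232} = - \frac{1}{89232}$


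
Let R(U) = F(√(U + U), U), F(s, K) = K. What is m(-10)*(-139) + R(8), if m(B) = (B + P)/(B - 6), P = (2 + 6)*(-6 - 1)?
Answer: -4523/8 ≈ -565.38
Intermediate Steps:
R(U) = U
P = -56 (P = 8*(-7) = -56)
m(B) = (-56 + B)/(-6 + B) (m(B) = (B - 56)/(B - 6) = (-56 + B)/(-6 + B))
m(-10)*(-139) + R(8) = ((-56 - 10)/(-6 - 10))*(-139) + 8 = (-66/(-16))*(-139) + 8 = -1/16*(-66)*(-139) + 8 = (33/8)*(-139) + 8 = -4587/8 + 8 = -4523/8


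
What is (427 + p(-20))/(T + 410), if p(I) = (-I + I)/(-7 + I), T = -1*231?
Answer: 427/179 ≈ 2.3855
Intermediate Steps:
T = -231
p(I) = 0 (p(I) = 0/(-7 + I) = 0)
(427 + p(-20))/(T + 410) = (427 + 0)/(-231 + 410) = 427/179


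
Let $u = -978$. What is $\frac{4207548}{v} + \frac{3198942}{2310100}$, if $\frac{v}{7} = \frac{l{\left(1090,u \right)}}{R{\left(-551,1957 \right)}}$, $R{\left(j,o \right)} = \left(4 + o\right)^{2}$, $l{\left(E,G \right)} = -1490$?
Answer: $- \frac{1868895638637388287}{1204717150} \approx -1.5513 \cdot 10^{9}$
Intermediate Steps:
$v = - \frac{10430}{3845521}$ ($v = 7 \left(- \frac{1490}{\left(4 + 1957\right)^{2}}\right) = 7 \left(- \frac{1490}{1961^{2}}\right) = 7 \left(- \frac{1490}{3845521}\right) = - \frac{10430}{3845521} \approx -0.0027122$)
$\frac{4207548}{v} + \frac{3198942}{2310100} = \frac{4207548}{- \frac{10430}{3845521}} + \frac{3198942}{2310100} = 4207548 \left(- \frac{3845521}{10430}\right) + 3198942 \cdot \frac{1}{2310100} = - \frac{8090107096254}{5215} + \frac{1599471}{1155050} = - \frac{1868895638637388287}{1204717150}$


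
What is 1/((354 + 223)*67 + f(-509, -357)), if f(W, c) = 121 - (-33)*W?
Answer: 1/21983 ≈ 4.5490e-5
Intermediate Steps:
f(W, c) = 121 + 33*W
1/((354 + 223)*67 + f(-509, -357)) = 1/((354 + 223)*67 + (121 + 33*(-509))) = 1/(577*67 + (121 - 16797)) = 1/(38659 - 16676) = 1/21983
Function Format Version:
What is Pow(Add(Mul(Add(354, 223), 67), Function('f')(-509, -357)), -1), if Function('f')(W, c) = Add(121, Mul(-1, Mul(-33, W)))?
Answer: Rational(1, 21983) ≈ 4.5490e-5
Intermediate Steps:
Function('f')(W, c) = Add(121, Mul(33, W))
Pow(Add(Mul(Add(354, 223), 67), Function('f')(-509, -357)), -1) = Pow(Add(Mul(Add(354, 223), 67), Add(121, Mul(33, -509))), -1) = Pow(Add(Mul(577, 67), Add(121, -16797)), -1) = Pow(Add(38659, -16676), -1) = Pow(21983, -1) = Rational(1, 21983)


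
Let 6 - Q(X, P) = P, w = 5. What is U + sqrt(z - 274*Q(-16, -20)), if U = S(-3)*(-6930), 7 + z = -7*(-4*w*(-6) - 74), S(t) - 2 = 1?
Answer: -20790 + I*sqrt(7453) ≈ -20790.0 + 86.331*I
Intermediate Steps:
Q(X, P) = 6 - P
S(t) = 3 (S(t) = 2 + 1 = 3)
z = -329 (z = -7 - 7*(-4*5*(-6) - 74) = -7 - 7*(-20*(-6) - 74) = -7 - 7*(120 - 74) = -7 - 7*46 = -7 - 322 = -329)
U = -20790 (U = 3*(-6930) = -20790)
U + sqrt(z - 274*Q(-16, -20)) = -20790 + sqrt(-329 - 274*(6 - 1*(-20))) = -20790 + sqrt(-329 - 274*(6 + 20)) = -20790 + sqrt(-329 - 274*26) = -20790 + sqrt(-329 - 7124) = -20790 + sqrt(-7453) = -20790 + I*sqrt(7453)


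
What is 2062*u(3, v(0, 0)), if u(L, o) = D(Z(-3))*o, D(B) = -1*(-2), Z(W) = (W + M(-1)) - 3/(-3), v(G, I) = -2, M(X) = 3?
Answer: -8248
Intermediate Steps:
Z(W) = 4 + W (Z(W) = (W + 3) - 3/(-3) = (3 + W) - 3*(-⅓) = (3 + W) + 1 = 4 + W)
D(B) = 2
u(L, o) = 2*o
2062*u(3, v(0, 0)) = 2062*(2*(-2)) = 2062*(-4) = -8248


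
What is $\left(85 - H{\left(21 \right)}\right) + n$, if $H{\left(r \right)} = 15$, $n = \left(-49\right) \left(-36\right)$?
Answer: $1834$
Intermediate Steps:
$n = 1764$
$\left(85 - H{\left(21 \right)}\right) + n = \left(85 - 15\right) + 1764 = 70 + 1764 = 1834$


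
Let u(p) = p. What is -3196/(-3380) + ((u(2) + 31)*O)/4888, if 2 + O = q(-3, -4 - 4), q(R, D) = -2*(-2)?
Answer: 152357/158860 ≈ 0.95906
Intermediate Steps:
q(R, D) = 4
O = 2 (O = -2 + 4 = 2)
-3196/(-3380) + ((u(2) + 31)*O)/4888 = -3196/(-3380) + ((2 + 31)*2)/4888 = -3196*(-1/3380) + (33*2)*(1/4888) = 799/845 + 66*(1/4888) = 799/845 + 33/2444 = 152357/158860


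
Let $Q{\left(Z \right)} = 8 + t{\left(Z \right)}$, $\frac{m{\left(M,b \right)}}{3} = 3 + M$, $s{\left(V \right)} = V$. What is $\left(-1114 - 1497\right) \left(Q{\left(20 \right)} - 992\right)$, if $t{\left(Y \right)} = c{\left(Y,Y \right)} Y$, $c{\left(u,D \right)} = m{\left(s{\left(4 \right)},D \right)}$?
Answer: $1472604$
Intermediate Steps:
$m{\left(M,b \right)} = 9 + 3 M$ ($m{\left(M,b \right)} = 3 \left(3 + M\right) = 9 + 3 M$)
$c{\left(u,D \right)} = 21$ ($c{\left(u,D \right)} = 9 + 3 \cdot 4 = 9 + 12 = 21$)
$t{\left(Y \right)} = 21 Y$
$Q{\left(Z \right)} = 8 + 21 Z$
$\left(-1114 - 1497\right) \left(Q{\left(20 \right)} - 992\right) = \left(-1114 - 1497\right) \left(\left(8 + 21 \cdot 20\right) - 992\right) = - 2611 \left(\left(8 + 420\right) - 992\right) = - 2611 \left(428 - 992\right) = \left(-2611\right) \left(-564\right) = 1472604$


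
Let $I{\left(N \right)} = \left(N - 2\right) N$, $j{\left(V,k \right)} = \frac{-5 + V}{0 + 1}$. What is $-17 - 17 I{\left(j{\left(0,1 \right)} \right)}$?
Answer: $-612$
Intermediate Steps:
$j{\left(V,k \right)} = -5 + V$ ($j{\left(V,k \right)} = \frac{-5 + V}{1} = \left(-5 + V\right) 1 = -5 + V$)
$I{\left(N \right)} = N \left(-2 + N\right)$ ($I{\left(N \right)} = \left(-2 + N\right) N = N \left(-2 + N\right)$)
$-17 - 17 I{\left(j{\left(0,1 \right)} \right)} = -17 - 17 \left(-5 + 0\right) \left(-2 + \left(-5 + 0\right)\right) = -17 - 17 \left(- 5 \left(-2 - 5\right)\right) = -17 - 17 \left(\left(-5\right) \left(-7\right)\right) = -17 - 595 = -612$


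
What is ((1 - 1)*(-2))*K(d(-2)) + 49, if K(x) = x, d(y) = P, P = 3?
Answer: 49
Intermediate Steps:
d(y) = 3
((1 - 1)*(-2))*K(d(-2)) + 49 = ((1 - 1)*(-2))*3 + 49 = (0*(-2))*3 + 49 = 0*3 + 49 = 0 + 49 = 49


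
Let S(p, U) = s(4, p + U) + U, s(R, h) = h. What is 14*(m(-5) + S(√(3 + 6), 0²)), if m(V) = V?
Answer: -28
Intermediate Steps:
S(p, U) = p + 2*U (S(p, U) = (p + U) + U = (U + p) + U = p + 2*U)
14*(m(-5) + S(√(3 + 6), 0²)) = 14*(-5 + (√(3 + 6) + 2*0²)) = 14*(-5 + (√9 + 2*0)) = 14*(-5 + (3 + 0)) = 14*(-5 + 3) = 14*(-2) = -28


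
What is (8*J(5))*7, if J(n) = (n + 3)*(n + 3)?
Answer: 3584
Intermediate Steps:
J(n) = (3 + n)² (J(n) = (3 + n)*(3 + n) = (3 + n)²)
(8*J(5))*7 = (8*(3 + 5)²)*7 = (8*8²)*7 = (8*64)*7 = 512*7 = 3584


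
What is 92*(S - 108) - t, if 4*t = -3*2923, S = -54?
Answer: -50847/4 ≈ -12712.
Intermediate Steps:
t = -8769/4 (t = (-3*2923)/4 = (1/4)*(-8769) = -8769/4 ≈ -2192.3)
92*(S - 108) - t = 92*(-54 - 108) - 1*(-8769/4) = 92*(-162) + 8769/4 = -14904 + 8769/4 = -50847/4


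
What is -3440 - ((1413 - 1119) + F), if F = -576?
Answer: -3158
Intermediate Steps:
-3440 - ((1413 - 1119) + F) = -3440 - ((1413 - 1119) - 576) = -3440 - (294 - 576) = -3440 - 1*(-282) = -3440 + 282 = -3158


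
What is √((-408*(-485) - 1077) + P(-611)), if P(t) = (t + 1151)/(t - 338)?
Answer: 9*√2188153903/949 ≈ 443.62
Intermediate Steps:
P(t) = (1151 + t)/(-338 + t)
√((-408*(-485) - 1077) + P(-611)) = √((-408*(-485) - 1077) + (1151 - 611)/(-338 - 611)) = √((197880 - 1077) + 540/(-949)) = √(196803 - 1/949*540) = √(196803 - 540/949) = √(186765507/949) = 9*√2188153903/949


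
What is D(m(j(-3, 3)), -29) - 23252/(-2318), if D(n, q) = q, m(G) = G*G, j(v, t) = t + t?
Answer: -21985/1159 ≈ -18.969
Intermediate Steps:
j(v, t) = 2*t
m(G) = G²
D(m(j(-3, 3)), -29) - 23252/(-2318) = -29 - 23252/(-2318) = -29 - 23252*(-1)/2318 = -29 - 1*(-11626/1159) = -29 + 11626/1159 = -21985/1159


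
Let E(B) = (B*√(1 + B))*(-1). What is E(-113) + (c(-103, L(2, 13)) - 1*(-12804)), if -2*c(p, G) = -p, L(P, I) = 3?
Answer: 25505/2 + 452*I*√7 ≈ 12753.0 + 1195.9*I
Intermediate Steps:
c(p, G) = p/2 (c(p, G) = -(-1)*p/2 = p/2)
E(B) = -B*√(1 + B)
E(-113) + (c(-103, L(2, 13)) - 1*(-12804)) = -1*(-113)*√(1 - 113) + ((½)*(-103) - 1*(-12804)) = -1*(-113)*√(-112) + (-103/2 + 12804) = -1*(-113)*4*I*√7 + 25505/2 = 452*I*√7 + 25505/2 = 25505/2 + 452*I*√7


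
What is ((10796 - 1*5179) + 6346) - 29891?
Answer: -17928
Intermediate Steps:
((10796 - 1*5179) + 6346) - 29891 = ((10796 - 5179) + 6346) - 29891 = (5617 + 6346) - 29891 = 11963 - 29891 = -17928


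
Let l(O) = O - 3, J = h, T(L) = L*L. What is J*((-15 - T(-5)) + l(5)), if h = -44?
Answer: 1672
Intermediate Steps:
T(L) = L**2
J = -44
l(O) = -3 + O
J*((-15 - T(-5)) + l(5)) = -44*((-15 - 1*(-5)**2) + (-3 + 5)) = -44*((-15 - 1*25) + 2) = -44*((-15 - 25) + 2) = -44*(-40 + 2) = -44*(-38) = 1672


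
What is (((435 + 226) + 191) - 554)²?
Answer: 88804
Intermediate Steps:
(((435 + 226) + 191) - 554)² = ((661 + 191) - 554)² = (852 - 554)² = 298² = 88804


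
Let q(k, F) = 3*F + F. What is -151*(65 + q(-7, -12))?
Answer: -2567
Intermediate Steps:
q(k, F) = 4*F
-151*(65 + q(-7, -12)) = -151*(65 + 4*(-12)) = -151*(65 - 48) = -151*17 = -2567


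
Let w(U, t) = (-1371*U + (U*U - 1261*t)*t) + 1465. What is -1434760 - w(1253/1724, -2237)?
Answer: 18750932493429529/2972176 ≈ 6.3088e+9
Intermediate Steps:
w(U, t) = 1465 - 1371*U + t*(U**2 - 1261*t) (w(U, t) = (-1371*U + (U**2 - 1261*t)*t) + 1465 = (-1371*U + t*(U**2 - 1261*t)) + 1465 = 1465 - 1371*U + t*(U**2 - 1261*t))
-1434760 - w(1253/1724, -2237) = -1434760 - (1465 - 1717863/1724 - 1261*(-2237)**2 - 2237*(1253/1724)**2) = -1434760 - (1465 - 1717863/1724 - 1261*5004169 - 2237*(1253*(1/1724))**2) = -1434760 - (1465 - 1371*1253/1724 - 6310257109 - 2237*(1253/1724)**2) = -1434760 - (1465 - 1717863/1724 - 6310257109 - 2237*1570009/2972176) = -1434760 - (1465 - 1717863/1724 - 6310257109 - 3512110133/2972176) = -1434760 - 1*(-18755196852667289/2972176) = -1434760 + 18755196852667289/2972176 = 18750932493429529/2972176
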